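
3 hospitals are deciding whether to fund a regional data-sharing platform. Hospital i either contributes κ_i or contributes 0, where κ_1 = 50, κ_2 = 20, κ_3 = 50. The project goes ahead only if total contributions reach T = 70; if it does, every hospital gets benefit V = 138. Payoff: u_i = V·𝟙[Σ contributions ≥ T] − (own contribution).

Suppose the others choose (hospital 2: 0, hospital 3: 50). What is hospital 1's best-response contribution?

Others' total = 50. Contributing 50 brings total to 100 ≥ 70: gain V − κ_1 = 88.
Best response: 50.

50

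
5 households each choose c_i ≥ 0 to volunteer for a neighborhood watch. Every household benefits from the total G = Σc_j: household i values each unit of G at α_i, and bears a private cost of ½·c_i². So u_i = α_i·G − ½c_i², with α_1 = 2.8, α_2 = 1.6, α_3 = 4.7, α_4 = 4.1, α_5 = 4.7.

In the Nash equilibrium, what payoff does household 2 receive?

27.36

Household i's FOC: ∂u_i/∂c_i = α_i − c_i = 0, so c_i* = α_i.
NE contributions = (2.8, 1.6, 4.7, 4.1, 4.7); G = 17.9.
u_2 = α_2·G − ½·(c_2)² = 1.6·17.9 − ½·1.6² = 27.36.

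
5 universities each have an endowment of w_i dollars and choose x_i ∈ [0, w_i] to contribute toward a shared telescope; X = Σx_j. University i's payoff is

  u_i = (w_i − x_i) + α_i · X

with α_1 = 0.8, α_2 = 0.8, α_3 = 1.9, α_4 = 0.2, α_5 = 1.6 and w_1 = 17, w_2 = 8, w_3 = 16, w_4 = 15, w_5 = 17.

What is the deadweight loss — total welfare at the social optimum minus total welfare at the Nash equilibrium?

∂u_i/∂x_i = α_i − 1, so university i contributes w_i if α_i > 1, else 0.
α_i > 1 for i ∈ {3, 5}; NE contributions (0, 0, 16, 0, 17), X = 33.
W^NE = Σw_i − X^NE + (Σα_i)·X^NE = 73 + 4.3·33 = 214.9.
Planner: ∂(Σu_j)/∂x_i = Σα_j − 1 = 4.3 > 0, so everyone contributes w_i; X^SO = 73, W^SO = 73 + 4.3·73 = 386.9.
Deadweight loss = 172.

172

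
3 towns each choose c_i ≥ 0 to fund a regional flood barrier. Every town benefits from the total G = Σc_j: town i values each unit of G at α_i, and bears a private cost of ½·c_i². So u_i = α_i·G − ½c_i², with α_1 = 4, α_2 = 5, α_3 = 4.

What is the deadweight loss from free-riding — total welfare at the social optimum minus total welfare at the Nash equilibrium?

Town i's FOC: ∂u_i/∂c_i = α_i − c_i = 0, so c_i* = α_i.
NE contributions = (4, 5, 4); G = 13.
W^NE = (Σα)·G − ½Σα_i² = 13² − ½·57 = 140.5.
Planner sets c_i = Σα_j = 13 for every i, so G^SO = 3·13 = 39.
W^SO = (Σα)·G^SO − ½·3·(Σα)² = (3/2)·13² = 253.5.
Deadweight loss = W^SO − W^NE = 113.

113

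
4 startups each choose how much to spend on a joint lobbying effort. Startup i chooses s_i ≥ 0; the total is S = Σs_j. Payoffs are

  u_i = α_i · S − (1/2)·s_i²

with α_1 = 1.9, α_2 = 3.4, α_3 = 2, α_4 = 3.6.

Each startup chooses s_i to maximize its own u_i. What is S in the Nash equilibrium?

Startup i's FOC: ∂u_i/∂s_i = α_i − s_i = 0, so s_i* = α_i.
NE contributions = (1.9, 3.4, 2, 3.6); S = 10.9.

10.9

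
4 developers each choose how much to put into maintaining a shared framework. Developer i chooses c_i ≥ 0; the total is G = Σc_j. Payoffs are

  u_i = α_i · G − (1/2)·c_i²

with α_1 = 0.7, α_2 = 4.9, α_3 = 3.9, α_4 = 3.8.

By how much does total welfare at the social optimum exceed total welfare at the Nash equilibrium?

203.965

Developer i's FOC: ∂u_i/∂c_i = α_i − c_i = 0, so c_i* = α_i.
NE contributions = (0.7, 4.9, 3.9, 3.8); G = 13.3.
W^NE = (Σα)·G − ½Σα_i² = 13.3² − ½·54.15 = 149.815.
Planner sets c_i = Σα_j = 13.3 for every i, so G^SO = 4·13.3 = 53.2.
W^SO = (Σα)·G^SO − ½·4·(Σα)² = (4/2)·13.3² = 353.78.
Deadweight loss = W^SO − W^NE = 203.965.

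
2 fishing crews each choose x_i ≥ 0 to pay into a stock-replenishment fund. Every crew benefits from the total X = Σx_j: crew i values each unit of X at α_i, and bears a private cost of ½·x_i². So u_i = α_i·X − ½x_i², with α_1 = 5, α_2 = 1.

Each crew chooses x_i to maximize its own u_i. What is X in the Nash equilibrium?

Crew i's FOC: ∂u_i/∂x_i = α_i − x_i = 0, so x_i* = α_i.
NE contributions = (5, 1); X = 6.

6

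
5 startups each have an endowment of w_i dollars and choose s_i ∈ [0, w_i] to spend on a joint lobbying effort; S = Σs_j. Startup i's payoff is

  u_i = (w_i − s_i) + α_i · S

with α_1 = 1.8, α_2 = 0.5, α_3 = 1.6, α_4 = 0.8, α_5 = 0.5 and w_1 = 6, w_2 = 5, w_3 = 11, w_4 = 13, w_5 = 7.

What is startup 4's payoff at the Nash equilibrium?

∂u_i/∂s_i = α_i − 1, so startup i contributes w_i if α_i > 1, else 0.
α_i > 1 for i ∈ {1, 3}; NE contributions (6, 0, 11, 0, 0), S = 17.
u_4 = (13 − 0) + 0.8·17 = 26.6.

26.6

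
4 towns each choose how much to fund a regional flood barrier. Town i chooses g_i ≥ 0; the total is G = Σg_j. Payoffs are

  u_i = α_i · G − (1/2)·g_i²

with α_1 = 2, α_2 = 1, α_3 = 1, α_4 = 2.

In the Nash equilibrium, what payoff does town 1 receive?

Town i's FOC: ∂u_i/∂g_i = α_i − g_i = 0, so g_i* = α_i.
NE contributions = (2, 1, 1, 2); G = 6.
u_1 = α_1·G − ½·(g_1)² = 2·6 − ½·2² = 10.

10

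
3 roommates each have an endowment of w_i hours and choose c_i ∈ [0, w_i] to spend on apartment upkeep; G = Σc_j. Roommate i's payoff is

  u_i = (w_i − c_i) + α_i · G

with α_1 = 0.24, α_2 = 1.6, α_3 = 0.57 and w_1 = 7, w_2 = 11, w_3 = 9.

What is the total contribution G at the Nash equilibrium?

∂u_i/∂c_i = α_i − 1, so roommate i contributes w_i if α_i > 1, else 0.
α_i > 1 for i ∈ {2}; NE contributions (0, 11, 0), G = 11.

11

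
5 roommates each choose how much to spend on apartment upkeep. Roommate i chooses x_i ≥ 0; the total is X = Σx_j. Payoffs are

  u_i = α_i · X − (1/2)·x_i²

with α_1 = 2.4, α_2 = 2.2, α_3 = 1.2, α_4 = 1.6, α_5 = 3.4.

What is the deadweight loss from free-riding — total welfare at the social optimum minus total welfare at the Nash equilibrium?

Roommate i's FOC: ∂u_i/∂x_i = α_i − x_i = 0, so x_i* = α_i.
NE contributions = (2.4, 2.2, 1.2, 1.6, 3.4); X = 10.8.
W^NE = (Σα)·X − ½Σα_i² = 10.8² − ½·26.16 = 103.56.
Planner sets x_i = Σα_j = 10.8 for every i, so X^SO = 5·10.8 = 54.
W^SO = (Σα)·X^SO − ½·5·(Σα)² = (5/2)·10.8² = 291.6.
Deadweight loss = W^SO − W^NE = 188.04.

188.04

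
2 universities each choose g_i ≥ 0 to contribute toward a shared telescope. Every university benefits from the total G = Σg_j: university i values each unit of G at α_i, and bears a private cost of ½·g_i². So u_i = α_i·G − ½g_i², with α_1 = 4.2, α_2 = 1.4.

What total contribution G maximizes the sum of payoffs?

Planner FOC: ∂(Σu_j)/∂g_i = (Σα_j) − g_i = 0, so g_i^SO = Σα_j = 5.6 for every i; G^SO = 11.2.

11.2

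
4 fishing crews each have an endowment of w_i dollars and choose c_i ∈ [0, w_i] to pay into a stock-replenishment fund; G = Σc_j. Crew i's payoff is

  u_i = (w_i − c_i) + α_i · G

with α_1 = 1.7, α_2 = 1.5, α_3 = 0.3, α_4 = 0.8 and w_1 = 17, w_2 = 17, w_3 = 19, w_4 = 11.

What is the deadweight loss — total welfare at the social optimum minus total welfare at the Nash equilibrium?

99

∂u_i/∂c_i = α_i − 1, so crew i contributes w_i if α_i > 1, else 0.
α_i > 1 for i ∈ {1, 2}; NE contributions (17, 17, 0, 0), G = 34.
W^NE = Σw_i − G^NE + (Σα_i)·G^NE = 64 + 3.3·34 = 176.2.
Planner: ∂(Σu_j)/∂c_i = Σα_j − 1 = 3.3 > 0, so everyone contributes w_i; G^SO = 64, W^SO = 64 + 3.3·64 = 275.2.
Deadweight loss = 99.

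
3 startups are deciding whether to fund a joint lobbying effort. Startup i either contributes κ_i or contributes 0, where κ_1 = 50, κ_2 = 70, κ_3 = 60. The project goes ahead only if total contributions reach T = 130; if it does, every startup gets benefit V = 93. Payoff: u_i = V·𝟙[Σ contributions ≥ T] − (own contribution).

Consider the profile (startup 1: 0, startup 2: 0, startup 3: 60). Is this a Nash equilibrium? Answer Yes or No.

Total = 60 < 130: not provided.
Startup 1 (pledges 0, payoff 0): pledging 50 → total 110, payoff -50. No gain.
Startup 2 (pledges 0, payoff 0): pledging 70 → total 130, payoff 23. Profitable deviation.

No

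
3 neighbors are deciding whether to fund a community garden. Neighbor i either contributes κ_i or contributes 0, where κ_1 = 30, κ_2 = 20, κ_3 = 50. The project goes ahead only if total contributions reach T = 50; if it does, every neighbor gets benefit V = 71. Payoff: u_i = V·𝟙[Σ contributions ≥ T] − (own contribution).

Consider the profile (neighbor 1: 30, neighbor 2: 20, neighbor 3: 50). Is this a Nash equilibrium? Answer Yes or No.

Total = 100 ≥ 50: provided.
Neighbor 1 (pledges 30, payoff 41): dropping to 0 → total 70, payoff 71. Profitable deviation.

No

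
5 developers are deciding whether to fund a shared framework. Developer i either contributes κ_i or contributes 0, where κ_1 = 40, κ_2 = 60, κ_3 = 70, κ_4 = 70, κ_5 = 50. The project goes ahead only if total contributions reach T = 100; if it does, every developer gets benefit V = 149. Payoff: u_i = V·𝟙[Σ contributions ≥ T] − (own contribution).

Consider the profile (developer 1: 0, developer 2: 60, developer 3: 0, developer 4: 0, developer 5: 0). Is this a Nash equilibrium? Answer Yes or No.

Total = 60 < 100: not provided.
Developer 1 (pledges 0, payoff 0): pledging 40 → total 100, payoff 109. Profitable deviation.

No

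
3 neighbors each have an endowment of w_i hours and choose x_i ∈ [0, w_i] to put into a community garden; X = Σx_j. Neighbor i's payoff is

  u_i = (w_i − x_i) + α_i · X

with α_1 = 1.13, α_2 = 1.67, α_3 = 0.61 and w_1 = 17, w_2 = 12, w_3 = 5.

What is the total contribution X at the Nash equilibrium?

29

∂u_i/∂x_i = α_i − 1, so neighbor i contributes w_i if α_i > 1, else 0.
α_i > 1 for i ∈ {1, 2}; NE contributions (17, 12, 0), X = 29.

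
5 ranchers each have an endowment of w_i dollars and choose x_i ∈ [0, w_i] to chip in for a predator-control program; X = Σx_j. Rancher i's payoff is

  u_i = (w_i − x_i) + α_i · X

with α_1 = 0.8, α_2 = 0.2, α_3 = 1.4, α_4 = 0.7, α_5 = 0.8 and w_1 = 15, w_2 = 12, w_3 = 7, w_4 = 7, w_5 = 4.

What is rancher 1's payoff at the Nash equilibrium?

∂u_i/∂x_i = α_i − 1, so rancher i contributes w_i if α_i > 1, else 0.
α_i > 1 for i ∈ {3}; NE contributions (0, 0, 7, 0, 0), X = 7.
u_1 = (15 − 0) + 0.8·7 = 20.6.

20.6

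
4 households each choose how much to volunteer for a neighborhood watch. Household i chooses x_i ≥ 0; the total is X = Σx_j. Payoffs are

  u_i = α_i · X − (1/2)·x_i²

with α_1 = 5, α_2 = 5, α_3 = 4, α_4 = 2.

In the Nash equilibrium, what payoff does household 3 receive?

56

Household i's FOC: ∂u_i/∂x_i = α_i − x_i = 0, so x_i* = α_i.
NE contributions = (5, 5, 4, 2); X = 16.
u_3 = α_3·X − ½·(x_3)² = 4·16 − ½·4² = 56.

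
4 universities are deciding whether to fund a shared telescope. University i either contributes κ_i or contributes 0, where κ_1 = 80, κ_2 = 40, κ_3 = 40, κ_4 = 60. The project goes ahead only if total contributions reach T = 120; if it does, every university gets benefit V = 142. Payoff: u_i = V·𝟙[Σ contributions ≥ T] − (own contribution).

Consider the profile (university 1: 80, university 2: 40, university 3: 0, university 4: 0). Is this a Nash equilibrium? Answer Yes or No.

Total = 120 ≥ 120: provided.
University 1 (pledges 80, payoff 62): dropping to 0 → total 40, payoff 0. No gain.
University 2 (pledges 40, payoff 102): dropping to 0 → total 80, payoff 0. No gain.
University 3 (pledges 0, payoff 142): pledging 40 → total 160, payoff 102. No gain.
University 4 (pledges 0, payoff 142): pledging 60 → total 180, payoff 82. No gain.

Yes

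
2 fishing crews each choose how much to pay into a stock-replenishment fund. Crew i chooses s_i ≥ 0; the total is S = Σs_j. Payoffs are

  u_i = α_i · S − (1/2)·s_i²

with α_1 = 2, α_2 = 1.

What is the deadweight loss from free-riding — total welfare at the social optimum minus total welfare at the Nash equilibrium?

Crew i's FOC: ∂u_i/∂s_i = α_i − s_i = 0, so s_i* = α_i.
NE contributions = (2, 1); S = 3.
W^NE = (Σα)·S − ½Σα_i² = 3² − ½·5 = 6.5.
Planner sets s_i = Σα_j = 3 for every i, so S^SO = 2·3 = 6.
W^SO = (Σα)·S^SO − ½·2·(Σα)² = (2/2)·3² = 9.
Deadweight loss = W^SO − W^NE = 2.5.

2.5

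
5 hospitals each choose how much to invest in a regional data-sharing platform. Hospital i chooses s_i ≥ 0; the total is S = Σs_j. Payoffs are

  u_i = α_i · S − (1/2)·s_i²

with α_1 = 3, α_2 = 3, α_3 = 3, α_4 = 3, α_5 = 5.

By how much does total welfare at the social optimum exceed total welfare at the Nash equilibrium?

Hospital i's FOC: ∂u_i/∂s_i = α_i − s_i = 0, so s_i* = α_i.
NE contributions = (3, 3, 3, 3, 5); S = 17.
W^NE = (Σα)·S − ½Σα_i² = 17² − ½·61 = 258.5.
Planner sets s_i = Σα_j = 17 for every i, so S^SO = 5·17 = 85.
W^SO = (Σα)·S^SO − ½·5·(Σα)² = (5/2)·17² = 722.5.
Deadweight loss = W^SO − W^NE = 464.

464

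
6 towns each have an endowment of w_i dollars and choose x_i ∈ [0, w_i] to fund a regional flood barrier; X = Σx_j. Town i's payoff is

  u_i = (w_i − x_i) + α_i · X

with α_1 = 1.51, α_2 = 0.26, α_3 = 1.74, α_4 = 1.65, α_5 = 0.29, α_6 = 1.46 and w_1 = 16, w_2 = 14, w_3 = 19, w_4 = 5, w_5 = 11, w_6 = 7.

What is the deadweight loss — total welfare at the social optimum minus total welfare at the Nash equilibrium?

∂u_i/∂x_i = α_i − 1, so town i contributes w_i if α_i > 1, else 0.
α_i > 1 for i ∈ {1, 3, 4, 6}; NE contributions (16, 0, 19, 5, 0, 7), X = 47.
W^NE = Σw_i − X^NE + (Σα_i)·X^NE = 72 + 5.91·47 = 349.77.
Planner: ∂(Σu_j)/∂x_i = Σα_j − 1 = 5.91 > 0, so everyone contributes w_i; X^SO = 72, W^SO = 72 + 5.91·72 = 497.52.
Deadweight loss = 147.75.

147.75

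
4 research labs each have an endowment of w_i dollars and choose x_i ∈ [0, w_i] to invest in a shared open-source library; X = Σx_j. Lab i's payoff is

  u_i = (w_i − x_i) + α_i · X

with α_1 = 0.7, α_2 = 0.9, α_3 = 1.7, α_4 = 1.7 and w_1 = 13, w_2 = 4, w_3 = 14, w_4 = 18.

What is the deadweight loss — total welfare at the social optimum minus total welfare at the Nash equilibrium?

68

∂u_i/∂x_i = α_i − 1, so lab i contributes w_i if α_i > 1, else 0.
α_i > 1 for i ∈ {3, 4}; NE contributions (0, 0, 14, 18), X = 32.
W^NE = Σw_i − X^NE + (Σα_i)·X^NE = 49 + 4·32 = 177.
Planner: ∂(Σu_j)/∂x_i = Σα_j − 1 = 4 > 0, so everyone contributes w_i; X^SO = 49, W^SO = 49 + 4·49 = 245.
Deadweight loss = 68.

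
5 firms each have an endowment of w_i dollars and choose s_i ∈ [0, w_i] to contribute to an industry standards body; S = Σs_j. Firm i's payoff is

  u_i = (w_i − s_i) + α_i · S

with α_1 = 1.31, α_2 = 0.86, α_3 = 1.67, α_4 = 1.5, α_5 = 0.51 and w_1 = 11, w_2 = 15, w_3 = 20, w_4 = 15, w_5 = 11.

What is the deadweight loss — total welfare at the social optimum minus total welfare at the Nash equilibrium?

∂u_i/∂s_i = α_i − 1, so firm i contributes w_i if α_i > 1, else 0.
α_i > 1 for i ∈ {1, 3, 4}; NE contributions (11, 0, 20, 15, 0), S = 46.
W^NE = Σw_i − S^NE + (Σα_i)·S^NE = 72 + 4.85·46 = 295.1.
Planner: ∂(Σu_j)/∂s_i = Σα_j − 1 = 4.85 > 0, so everyone contributes w_i; S^SO = 72, W^SO = 72 + 4.85·72 = 421.2.
Deadweight loss = 126.1.

126.1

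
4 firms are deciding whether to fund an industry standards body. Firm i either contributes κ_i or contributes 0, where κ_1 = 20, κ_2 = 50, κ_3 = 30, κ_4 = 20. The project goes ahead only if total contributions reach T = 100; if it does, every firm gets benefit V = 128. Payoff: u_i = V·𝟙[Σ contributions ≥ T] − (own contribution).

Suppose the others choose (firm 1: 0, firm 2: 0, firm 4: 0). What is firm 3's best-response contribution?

Others' total = 0. Even contributing 30 gives 30 < 100: no benefit either way.
Best response: 0.

0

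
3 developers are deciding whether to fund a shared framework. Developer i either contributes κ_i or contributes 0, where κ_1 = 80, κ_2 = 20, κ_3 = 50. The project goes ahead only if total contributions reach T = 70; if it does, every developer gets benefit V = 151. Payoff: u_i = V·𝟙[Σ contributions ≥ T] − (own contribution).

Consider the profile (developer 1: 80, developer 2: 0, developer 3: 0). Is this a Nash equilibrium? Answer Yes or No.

Total = 80 ≥ 70: provided.
Developer 1 (pledges 80, payoff 71): dropping to 0 → total 0, payoff 0. No gain.
Developer 2 (pledges 0, payoff 151): pledging 20 → total 100, payoff 131. No gain.
Developer 3 (pledges 0, payoff 151): pledging 50 → total 130, payoff 101. No gain.

Yes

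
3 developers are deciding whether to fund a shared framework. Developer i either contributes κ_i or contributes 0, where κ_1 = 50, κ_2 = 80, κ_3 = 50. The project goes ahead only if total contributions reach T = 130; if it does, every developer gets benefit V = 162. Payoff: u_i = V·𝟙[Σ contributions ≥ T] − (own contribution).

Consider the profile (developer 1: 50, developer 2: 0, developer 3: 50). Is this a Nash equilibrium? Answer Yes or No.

Total = 100 < 130: not provided.
Developer 1 (pledges 50, payoff -50): dropping to 0 → total 50, payoff 0. Profitable deviation.

No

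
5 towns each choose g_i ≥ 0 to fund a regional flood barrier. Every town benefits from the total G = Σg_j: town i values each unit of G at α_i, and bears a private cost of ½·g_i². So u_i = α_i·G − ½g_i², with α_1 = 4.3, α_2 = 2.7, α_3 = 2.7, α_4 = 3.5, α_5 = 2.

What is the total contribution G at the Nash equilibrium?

Town i's FOC: ∂u_i/∂g_i = α_i − g_i = 0, so g_i* = α_i.
NE contributions = (4.3, 2.7, 2.7, 3.5, 2); G = 15.2.

15.2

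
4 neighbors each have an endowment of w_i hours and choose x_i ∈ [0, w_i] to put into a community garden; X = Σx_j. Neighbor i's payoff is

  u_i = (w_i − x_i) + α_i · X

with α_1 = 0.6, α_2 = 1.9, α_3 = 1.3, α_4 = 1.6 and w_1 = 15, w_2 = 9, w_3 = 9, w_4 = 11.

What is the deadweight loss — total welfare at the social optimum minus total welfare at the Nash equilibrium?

66

∂u_i/∂x_i = α_i − 1, so neighbor i contributes w_i if α_i > 1, else 0.
α_i > 1 for i ∈ {2, 3, 4}; NE contributions (0, 9, 9, 11), X = 29.
W^NE = Σw_i − X^NE + (Σα_i)·X^NE = 44 + 4.4·29 = 171.6.
Planner: ∂(Σu_j)/∂x_i = Σα_j − 1 = 4.4 > 0, so everyone contributes w_i; X^SO = 44, W^SO = 44 + 4.4·44 = 237.6.
Deadweight loss = 66.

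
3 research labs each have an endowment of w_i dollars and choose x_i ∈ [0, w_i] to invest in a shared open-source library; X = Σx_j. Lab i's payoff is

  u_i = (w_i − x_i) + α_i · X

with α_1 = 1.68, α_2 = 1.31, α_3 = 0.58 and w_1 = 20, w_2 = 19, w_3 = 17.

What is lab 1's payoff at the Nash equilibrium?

65.52

∂u_i/∂x_i = α_i − 1, so lab i contributes w_i if α_i > 1, else 0.
α_i > 1 for i ∈ {1, 2}; NE contributions (20, 19, 0), X = 39.
u_1 = (20 − 20) + 1.68·39 = 65.52.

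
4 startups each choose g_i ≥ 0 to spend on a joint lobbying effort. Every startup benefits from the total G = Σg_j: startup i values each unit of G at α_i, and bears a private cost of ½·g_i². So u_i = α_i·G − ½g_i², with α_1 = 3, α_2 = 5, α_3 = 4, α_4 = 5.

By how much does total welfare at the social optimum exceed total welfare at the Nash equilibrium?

326.5

Startup i's FOC: ∂u_i/∂g_i = α_i − g_i = 0, so g_i* = α_i.
NE contributions = (3, 5, 4, 5); G = 17.
W^NE = (Σα)·G − ½Σα_i² = 17² − ½·75 = 251.5.
Planner sets g_i = Σα_j = 17 for every i, so G^SO = 4·17 = 68.
W^SO = (Σα)·G^SO − ½·4·(Σα)² = (4/2)·17² = 578.
Deadweight loss = W^SO − W^NE = 326.5.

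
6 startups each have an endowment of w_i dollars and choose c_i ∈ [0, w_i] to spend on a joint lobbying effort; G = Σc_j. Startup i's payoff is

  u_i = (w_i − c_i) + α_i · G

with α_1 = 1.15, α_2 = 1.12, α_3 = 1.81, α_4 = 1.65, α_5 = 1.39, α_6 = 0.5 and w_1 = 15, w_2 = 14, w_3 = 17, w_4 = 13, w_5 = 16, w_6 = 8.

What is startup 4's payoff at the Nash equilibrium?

∂u_i/∂c_i = α_i − 1, so startup i contributes w_i if α_i > 1, else 0.
α_i > 1 for i ∈ {1, 2, 3, 4, 5}; NE contributions (15, 14, 17, 13, 16, 0), G = 75.
u_4 = (13 − 13) + 1.65·75 = 123.75.

123.75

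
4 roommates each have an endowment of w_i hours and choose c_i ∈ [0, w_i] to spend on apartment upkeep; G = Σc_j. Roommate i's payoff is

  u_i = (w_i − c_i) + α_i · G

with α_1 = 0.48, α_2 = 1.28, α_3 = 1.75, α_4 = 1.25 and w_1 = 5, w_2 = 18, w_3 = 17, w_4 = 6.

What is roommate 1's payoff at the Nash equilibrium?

∂u_i/∂c_i = α_i − 1, so roommate i contributes w_i if α_i > 1, else 0.
α_i > 1 for i ∈ {2, 3, 4}; NE contributions (0, 18, 17, 6), G = 41.
u_1 = (5 − 0) + 0.48·41 = 24.68.

24.68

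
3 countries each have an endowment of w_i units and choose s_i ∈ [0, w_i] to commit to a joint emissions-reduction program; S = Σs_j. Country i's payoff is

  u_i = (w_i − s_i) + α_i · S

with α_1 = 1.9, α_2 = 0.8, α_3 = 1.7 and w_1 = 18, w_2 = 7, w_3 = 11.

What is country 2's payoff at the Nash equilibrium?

∂u_i/∂s_i = α_i − 1, so country i contributes w_i if α_i > 1, else 0.
α_i > 1 for i ∈ {1, 3}; NE contributions (18, 0, 11), S = 29.
u_2 = (7 − 0) + 0.8·29 = 30.2.

30.2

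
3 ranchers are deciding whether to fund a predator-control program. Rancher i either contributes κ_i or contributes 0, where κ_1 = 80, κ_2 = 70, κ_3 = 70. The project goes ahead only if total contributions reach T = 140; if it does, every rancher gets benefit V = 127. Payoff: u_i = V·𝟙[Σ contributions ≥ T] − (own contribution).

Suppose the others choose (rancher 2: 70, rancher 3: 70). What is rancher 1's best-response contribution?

Others' total = 140 ≥ 140; contributing adds cost 80 for no extra benefit.
Best response: 0.

0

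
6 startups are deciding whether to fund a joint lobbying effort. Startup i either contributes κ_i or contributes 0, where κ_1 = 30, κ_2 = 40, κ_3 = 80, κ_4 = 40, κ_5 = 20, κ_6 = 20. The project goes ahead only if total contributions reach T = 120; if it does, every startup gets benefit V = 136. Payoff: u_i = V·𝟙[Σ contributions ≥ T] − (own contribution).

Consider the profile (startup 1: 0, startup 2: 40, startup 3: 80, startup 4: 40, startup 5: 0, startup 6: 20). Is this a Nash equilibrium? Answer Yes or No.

No

Total = 180 ≥ 120: provided.
Startup 1 (pledges 0, payoff 136): pledging 30 → total 210, payoff 106. No gain.
Startup 2 (pledges 40, payoff 96): dropping to 0 → total 140, payoff 136. Profitable deviation.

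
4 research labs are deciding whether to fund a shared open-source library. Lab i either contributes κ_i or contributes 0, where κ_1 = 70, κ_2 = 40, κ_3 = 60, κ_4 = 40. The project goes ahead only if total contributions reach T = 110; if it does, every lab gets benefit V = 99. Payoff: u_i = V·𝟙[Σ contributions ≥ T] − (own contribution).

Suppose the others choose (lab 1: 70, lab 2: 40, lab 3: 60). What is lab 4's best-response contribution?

Others' total = 170 ≥ 110; contributing adds cost 40 for no extra benefit.
Best response: 0.

0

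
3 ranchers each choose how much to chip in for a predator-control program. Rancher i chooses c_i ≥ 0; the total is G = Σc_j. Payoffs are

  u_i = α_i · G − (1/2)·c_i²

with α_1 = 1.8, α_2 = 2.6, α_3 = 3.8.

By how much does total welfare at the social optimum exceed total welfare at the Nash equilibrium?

Rancher i's FOC: ∂u_i/∂c_i = α_i − c_i = 0, so c_i* = α_i.
NE contributions = (1.8, 2.6, 3.8); G = 8.2.
W^NE = (Σα)·G − ½Σα_i² = 8.2² − ½·24.44 = 55.02.
Planner sets c_i = Σα_j = 8.2 for every i, so G^SO = 3·8.2 = 24.6.
W^SO = (Σα)·G^SO − ½·3·(Σα)² = (3/2)·8.2² = 100.86.
Deadweight loss = W^SO − W^NE = 45.84.

45.84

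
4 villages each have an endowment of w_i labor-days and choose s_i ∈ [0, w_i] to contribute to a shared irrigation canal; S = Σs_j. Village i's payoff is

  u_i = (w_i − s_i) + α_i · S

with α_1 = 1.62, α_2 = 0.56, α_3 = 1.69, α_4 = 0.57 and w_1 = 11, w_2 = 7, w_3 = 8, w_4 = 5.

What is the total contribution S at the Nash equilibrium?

∂u_i/∂s_i = α_i − 1, so village i contributes w_i if α_i > 1, else 0.
α_i > 1 for i ∈ {1, 3}; NE contributions (11, 0, 8, 0), S = 19.

19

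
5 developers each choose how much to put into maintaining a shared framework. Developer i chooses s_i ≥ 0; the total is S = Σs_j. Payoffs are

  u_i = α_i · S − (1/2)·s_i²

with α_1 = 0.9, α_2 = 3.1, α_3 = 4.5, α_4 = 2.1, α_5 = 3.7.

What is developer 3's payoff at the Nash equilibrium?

54.225

Developer i's FOC: ∂u_i/∂s_i = α_i − s_i = 0, so s_i* = α_i.
NE contributions = (0.9, 3.1, 4.5, 2.1, 3.7); S = 14.3.
u_3 = α_3·S − ½·(s_3)² = 4.5·14.3 − ½·4.5² = 54.225.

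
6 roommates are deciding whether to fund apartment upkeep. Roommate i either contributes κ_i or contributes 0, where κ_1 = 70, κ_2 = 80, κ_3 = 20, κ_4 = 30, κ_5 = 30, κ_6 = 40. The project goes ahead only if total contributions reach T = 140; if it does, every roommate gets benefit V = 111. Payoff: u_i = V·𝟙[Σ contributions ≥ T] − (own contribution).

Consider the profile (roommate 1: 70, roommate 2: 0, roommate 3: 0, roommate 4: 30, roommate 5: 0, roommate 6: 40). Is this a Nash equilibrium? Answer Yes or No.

Total = 140 ≥ 140: provided.
Roommate 1 (pledges 70, payoff 41): dropping to 0 → total 70, payoff 0. No gain.
Roommate 2 (pledges 0, payoff 111): pledging 80 → total 220, payoff 31. No gain.
Roommate 3 (pledges 0, payoff 111): pledging 20 → total 160, payoff 91. No gain.
Roommate 4 (pledges 30, payoff 81): dropping to 0 → total 110, payoff 0. No gain.
Roommate 5 (pledges 0, payoff 111): pledging 30 → total 170, payoff 81. No gain.
Roommate 6 (pledges 40, payoff 71): dropping to 0 → total 100, payoff 0. No gain.

Yes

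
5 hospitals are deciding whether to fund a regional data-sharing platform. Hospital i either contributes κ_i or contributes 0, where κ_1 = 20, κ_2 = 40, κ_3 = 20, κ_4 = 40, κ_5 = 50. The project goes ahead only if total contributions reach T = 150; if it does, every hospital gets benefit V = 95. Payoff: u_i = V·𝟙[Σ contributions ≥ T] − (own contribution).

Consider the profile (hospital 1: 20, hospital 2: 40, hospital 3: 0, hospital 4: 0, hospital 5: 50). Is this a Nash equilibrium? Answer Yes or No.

No

Total = 110 < 150: not provided.
Hospital 1 (pledges 20, payoff -20): dropping to 0 → total 90, payoff 0. Profitable deviation.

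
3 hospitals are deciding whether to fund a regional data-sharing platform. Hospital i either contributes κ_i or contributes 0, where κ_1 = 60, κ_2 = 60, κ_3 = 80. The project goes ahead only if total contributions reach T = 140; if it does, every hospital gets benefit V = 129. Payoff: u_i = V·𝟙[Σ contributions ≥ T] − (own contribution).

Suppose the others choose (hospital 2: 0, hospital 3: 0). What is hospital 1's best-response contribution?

Others' total = 0. Even contributing 60 gives 60 < 140: no benefit either way.
Best response: 0.

0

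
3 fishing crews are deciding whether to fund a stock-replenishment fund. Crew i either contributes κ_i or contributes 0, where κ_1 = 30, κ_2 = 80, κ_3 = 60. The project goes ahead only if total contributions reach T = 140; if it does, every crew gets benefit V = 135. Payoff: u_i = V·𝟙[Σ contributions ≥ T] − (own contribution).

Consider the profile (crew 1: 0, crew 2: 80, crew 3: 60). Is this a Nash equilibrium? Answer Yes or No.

Total = 140 ≥ 140: provided.
Crew 1 (pledges 0, payoff 135): pledging 30 → total 170, payoff 105. No gain.
Crew 2 (pledges 80, payoff 55): dropping to 0 → total 60, payoff 0. No gain.
Crew 3 (pledges 60, payoff 75): dropping to 0 → total 80, payoff 0. No gain.

Yes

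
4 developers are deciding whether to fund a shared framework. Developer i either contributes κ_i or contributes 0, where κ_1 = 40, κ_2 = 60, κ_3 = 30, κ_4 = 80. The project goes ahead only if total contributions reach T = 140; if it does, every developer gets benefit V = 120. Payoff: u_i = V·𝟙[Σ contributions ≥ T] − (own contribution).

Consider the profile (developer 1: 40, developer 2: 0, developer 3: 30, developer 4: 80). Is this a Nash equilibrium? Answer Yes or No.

Total = 150 ≥ 140: provided.
Developer 1 (pledges 40, payoff 80): dropping to 0 → total 110, payoff 0. No gain.
Developer 2 (pledges 0, payoff 120): pledging 60 → total 210, payoff 60. No gain.
Developer 3 (pledges 30, payoff 90): dropping to 0 → total 120, payoff 0. No gain.
Developer 4 (pledges 80, payoff 40): dropping to 0 → total 70, payoff 0. No gain.

Yes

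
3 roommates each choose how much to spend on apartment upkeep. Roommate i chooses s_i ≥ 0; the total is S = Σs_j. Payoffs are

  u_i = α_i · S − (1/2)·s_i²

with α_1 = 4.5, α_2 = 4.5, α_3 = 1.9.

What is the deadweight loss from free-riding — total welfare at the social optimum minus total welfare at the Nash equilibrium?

81.46

Roommate i's FOC: ∂u_i/∂s_i = α_i − s_i = 0, so s_i* = α_i.
NE contributions = (4.5, 4.5, 1.9); S = 10.9.
W^NE = (Σα)·S − ½Σα_i² = 10.9² − ½·44.11 = 96.755.
Planner sets s_i = Σα_j = 10.9 for every i, so S^SO = 3·10.9 = 32.7.
W^SO = (Σα)·S^SO − ½·3·(Σα)² = (3/2)·10.9² = 178.215.
Deadweight loss = W^SO − W^NE = 81.46.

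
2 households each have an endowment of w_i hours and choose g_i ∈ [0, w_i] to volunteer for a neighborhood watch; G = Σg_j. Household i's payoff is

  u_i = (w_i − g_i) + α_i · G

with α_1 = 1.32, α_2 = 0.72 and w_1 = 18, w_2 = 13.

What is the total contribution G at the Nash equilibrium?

∂u_i/∂g_i = α_i − 1, so household i contributes w_i if α_i > 1, else 0.
α_i > 1 for i ∈ {1}; NE contributions (18, 0), G = 18.

18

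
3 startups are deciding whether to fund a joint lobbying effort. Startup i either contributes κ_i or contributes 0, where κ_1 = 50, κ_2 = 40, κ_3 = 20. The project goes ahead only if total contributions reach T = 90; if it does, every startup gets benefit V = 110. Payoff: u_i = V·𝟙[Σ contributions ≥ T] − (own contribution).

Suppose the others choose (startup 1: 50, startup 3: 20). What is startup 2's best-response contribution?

Others' total = 70. Contributing 40 brings total to 110 ≥ 90: gain V − κ_2 = 70.
Best response: 40.

40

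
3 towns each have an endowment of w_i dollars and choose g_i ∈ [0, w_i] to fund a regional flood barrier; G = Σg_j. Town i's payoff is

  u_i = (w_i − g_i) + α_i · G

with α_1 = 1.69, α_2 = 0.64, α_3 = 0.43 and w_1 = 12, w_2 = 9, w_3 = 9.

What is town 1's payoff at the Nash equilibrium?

∂u_i/∂g_i = α_i − 1, so town i contributes w_i if α_i > 1, else 0.
α_i > 1 for i ∈ {1}; NE contributions (12, 0, 0), G = 12.
u_1 = (12 − 12) + 1.69·12 = 20.28.

20.28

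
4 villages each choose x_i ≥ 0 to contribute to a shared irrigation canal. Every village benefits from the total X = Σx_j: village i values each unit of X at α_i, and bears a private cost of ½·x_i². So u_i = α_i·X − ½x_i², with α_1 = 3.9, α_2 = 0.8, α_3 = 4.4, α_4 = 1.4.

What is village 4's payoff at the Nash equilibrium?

13.72

Village i's FOC: ∂u_i/∂x_i = α_i − x_i = 0, so x_i* = α_i.
NE contributions = (3.9, 0.8, 4.4, 1.4); X = 10.5.
u_4 = α_4·X − ½·(x_4)² = 1.4·10.5 − ½·1.4² = 13.72.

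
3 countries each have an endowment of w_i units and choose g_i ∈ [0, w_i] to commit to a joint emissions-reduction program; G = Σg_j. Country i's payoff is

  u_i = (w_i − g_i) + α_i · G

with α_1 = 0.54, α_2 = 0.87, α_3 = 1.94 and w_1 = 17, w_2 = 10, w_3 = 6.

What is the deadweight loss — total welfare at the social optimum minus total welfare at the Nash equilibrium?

∂u_i/∂g_i = α_i − 1, so country i contributes w_i if α_i > 1, else 0.
α_i > 1 for i ∈ {3}; NE contributions (0, 0, 6), G = 6.
W^NE = Σw_i − G^NE + (Σα_i)·G^NE = 33 + 2.35·6 = 47.1.
Planner: ∂(Σu_j)/∂g_i = Σα_j − 1 = 2.35 > 0, so everyone contributes w_i; G^SO = 33, W^SO = 33 + 2.35·33 = 110.55.
Deadweight loss = 63.45.

63.45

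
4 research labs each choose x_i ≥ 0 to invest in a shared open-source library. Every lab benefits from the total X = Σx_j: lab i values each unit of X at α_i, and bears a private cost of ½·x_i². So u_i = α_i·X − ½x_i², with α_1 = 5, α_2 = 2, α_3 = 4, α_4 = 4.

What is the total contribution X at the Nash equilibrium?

15

Lab i's FOC: ∂u_i/∂x_i = α_i − x_i = 0, so x_i* = α_i.
NE contributions = (5, 2, 4, 4); X = 15.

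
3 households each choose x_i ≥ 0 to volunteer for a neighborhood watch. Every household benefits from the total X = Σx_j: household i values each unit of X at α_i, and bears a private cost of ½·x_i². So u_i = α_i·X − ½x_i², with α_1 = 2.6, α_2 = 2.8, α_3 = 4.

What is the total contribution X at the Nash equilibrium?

Household i's FOC: ∂u_i/∂x_i = α_i − x_i = 0, so x_i* = α_i.
NE contributions = (2.6, 2.8, 4); X = 9.4.

9.4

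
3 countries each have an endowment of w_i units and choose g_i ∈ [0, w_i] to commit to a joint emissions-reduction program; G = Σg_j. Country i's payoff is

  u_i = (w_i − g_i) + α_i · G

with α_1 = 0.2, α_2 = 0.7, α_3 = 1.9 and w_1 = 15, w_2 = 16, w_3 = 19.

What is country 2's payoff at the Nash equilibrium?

29.3

∂u_i/∂g_i = α_i − 1, so country i contributes w_i if α_i > 1, else 0.
α_i > 1 for i ∈ {3}; NE contributions (0, 0, 19), G = 19.
u_2 = (16 − 0) + 0.7·19 = 29.3.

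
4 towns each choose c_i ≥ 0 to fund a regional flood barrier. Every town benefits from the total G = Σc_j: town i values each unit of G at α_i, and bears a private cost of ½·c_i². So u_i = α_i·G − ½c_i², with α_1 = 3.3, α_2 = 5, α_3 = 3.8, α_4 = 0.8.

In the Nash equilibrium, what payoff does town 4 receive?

10

Town i's FOC: ∂u_i/∂c_i = α_i − c_i = 0, so c_i* = α_i.
NE contributions = (3.3, 5, 3.8, 0.8); G = 12.9.
u_4 = α_4·G − ½·(c_4)² = 0.8·12.9 − ½·0.8² = 10.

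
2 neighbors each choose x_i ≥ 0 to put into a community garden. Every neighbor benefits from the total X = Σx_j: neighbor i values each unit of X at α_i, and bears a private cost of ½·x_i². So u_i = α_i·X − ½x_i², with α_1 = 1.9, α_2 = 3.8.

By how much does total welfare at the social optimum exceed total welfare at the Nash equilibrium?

9.025

Neighbor i's FOC: ∂u_i/∂x_i = α_i − x_i = 0, so x_i* = α_i.
NE contributions = (1.9, 3.8); X = 5.7.
W^NE = (Σα)·X − ½Σα_i² = 5.7² − ½·18.05 = 23.465.
Planner sets x_i = Σα_j = 5.7 for every i, so X^SO = 2·5.7 = 11.4.
W^SO = (Σα)·X^SO − ½·2·(Σα)² = (2/2)·5.7² = 32.49.
Deadweight loss = W^SO − W^NE = 9.025.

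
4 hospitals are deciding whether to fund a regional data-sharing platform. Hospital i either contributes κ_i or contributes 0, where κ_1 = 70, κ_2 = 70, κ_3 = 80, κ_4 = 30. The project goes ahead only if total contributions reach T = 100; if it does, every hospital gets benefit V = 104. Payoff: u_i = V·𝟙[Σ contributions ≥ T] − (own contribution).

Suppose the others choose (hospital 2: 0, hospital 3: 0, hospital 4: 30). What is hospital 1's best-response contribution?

Others' total = 30. Contributing 70 brings total to 100 ≥ 100: gain V − κ_1 = 34.
Best response: 70.

70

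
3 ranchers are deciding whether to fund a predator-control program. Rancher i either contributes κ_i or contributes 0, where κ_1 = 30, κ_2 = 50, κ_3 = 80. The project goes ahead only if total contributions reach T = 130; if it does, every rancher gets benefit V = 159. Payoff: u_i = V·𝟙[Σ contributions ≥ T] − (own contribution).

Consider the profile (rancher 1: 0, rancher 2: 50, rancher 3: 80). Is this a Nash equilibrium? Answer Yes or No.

Total = 130 ≥ 130: provided.
Rancher 1 (pledges 0, payoff 159): pledging 30 → total 160, payoff 129. No gain.
Rancher 2 (pledges 50, payoff 109): dropping to 0 → total 80, payoff 0. No gain.
Rancher 3 (pledges 80, payoff 79): dropping to 0 → total 50, payoff 0. No gain.

Yes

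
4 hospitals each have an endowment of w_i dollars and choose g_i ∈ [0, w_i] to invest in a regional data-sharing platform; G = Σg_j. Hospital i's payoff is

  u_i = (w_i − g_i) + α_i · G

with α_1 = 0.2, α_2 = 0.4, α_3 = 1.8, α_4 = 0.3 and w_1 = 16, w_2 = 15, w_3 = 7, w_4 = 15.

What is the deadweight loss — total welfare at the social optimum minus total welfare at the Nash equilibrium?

∂u_i/∂g_i = α_i − 1, so hospital i contributes w_i if α_i > 1, else 0.
α_i > 1 for i ∈ {3}; NE contributions (0, 0, 7, 0), G = 7.
W^NE = Σw_i − G^NE + (Σα_i)·G^NE = 53 + 1.7·7 = 64.9.
Planner: ∂(Σu_j)/∂g_i = Σα_j − 1 = 1.7 > 0, so everyone contributes w_i; G^SO = 53, W^SO = 53 + 1.7·53 = 143.1.
Deadweight loss = 78.2.

78.2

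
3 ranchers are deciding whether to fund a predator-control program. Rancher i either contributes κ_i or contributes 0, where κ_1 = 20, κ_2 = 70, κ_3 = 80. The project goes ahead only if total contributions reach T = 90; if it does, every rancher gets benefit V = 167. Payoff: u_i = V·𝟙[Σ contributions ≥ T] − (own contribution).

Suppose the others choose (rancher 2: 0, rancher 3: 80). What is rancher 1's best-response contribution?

Others' total = 80. Contributing 20 brings total to 100 ≥ 90: gain V − κ_1 = 147.
Best response: 20.

20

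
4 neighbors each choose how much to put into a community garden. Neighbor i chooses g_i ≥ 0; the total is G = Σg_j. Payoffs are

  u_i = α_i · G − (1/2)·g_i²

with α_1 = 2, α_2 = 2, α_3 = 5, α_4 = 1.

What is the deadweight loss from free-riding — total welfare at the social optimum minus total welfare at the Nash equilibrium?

117

Neighbor i's FOC: ∂u_i/∂g_i = α_i − g_i = 0, so g_i* = α_i.
NE contributions = (2, 2, 5, 1); G = 10.
W^NE = (Σα)·G − ½Σα_i² = 10² − ½·34 = 83.
Planner sets g_i = Σα_j = 10 for every i, so G^SO = 4·10 = 40.
W^SO = (Σα)·G^SO − ½·4·(Σα)² = (4/2)·10² = 200.
Deadweight loss = W^SO − W^NE = 117.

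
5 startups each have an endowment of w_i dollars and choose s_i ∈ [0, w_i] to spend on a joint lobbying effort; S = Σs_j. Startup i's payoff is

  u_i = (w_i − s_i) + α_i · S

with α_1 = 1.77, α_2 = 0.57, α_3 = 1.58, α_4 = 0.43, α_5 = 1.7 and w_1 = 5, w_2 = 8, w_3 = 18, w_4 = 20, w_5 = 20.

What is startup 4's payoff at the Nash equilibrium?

38.49

∂u_i/∂s_i = α_i − 1, so startup i contributes w_i if α_i > 1, else 0.
α_i > 1 for i ∈ {1, 3, 5}; NE contributions (5, 0, 18, 0, 20), S = 43.
u_4 = (20 − 0) + 0.43·43 = 38.49.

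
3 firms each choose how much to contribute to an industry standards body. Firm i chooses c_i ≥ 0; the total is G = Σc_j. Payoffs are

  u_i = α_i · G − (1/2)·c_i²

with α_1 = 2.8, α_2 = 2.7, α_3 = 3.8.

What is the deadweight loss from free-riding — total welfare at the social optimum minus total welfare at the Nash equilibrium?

Firm i's FOC: ∂u_i/∂c_i = α_i − c_i = 0, so c_i* = α_i.
NE contributions = (2.8, 2.7, 3.8); G = 9.3.
W^NE = (Σα)·G − ½Σα_i² = 9.3² − ½·29.57 = 71.705.
Planner sets c_i = Σα_j = 9.3 for every i, so G^SO = 3·9.3 = 27.9.
W^SO = (Σα)·G^SO − ½·3·(Σα)² = (3/2)·9.3² = 129.735.
Deadweight loss = W^SO − W^NE = 58.03.

58.03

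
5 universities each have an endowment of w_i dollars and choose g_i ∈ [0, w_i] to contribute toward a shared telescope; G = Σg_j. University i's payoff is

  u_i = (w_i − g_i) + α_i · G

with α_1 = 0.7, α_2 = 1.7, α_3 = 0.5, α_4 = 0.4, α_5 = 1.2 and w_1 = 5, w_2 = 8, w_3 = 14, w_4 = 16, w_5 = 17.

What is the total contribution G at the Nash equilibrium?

25

∂u_i/∂g_i = α_i − 1, so university i contributes w_i if α_i > 1, else 0.
α_i > 1 for i ∈ {2, 5}; NE contributions (0, 8, 0, 0, 17), G = 25.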